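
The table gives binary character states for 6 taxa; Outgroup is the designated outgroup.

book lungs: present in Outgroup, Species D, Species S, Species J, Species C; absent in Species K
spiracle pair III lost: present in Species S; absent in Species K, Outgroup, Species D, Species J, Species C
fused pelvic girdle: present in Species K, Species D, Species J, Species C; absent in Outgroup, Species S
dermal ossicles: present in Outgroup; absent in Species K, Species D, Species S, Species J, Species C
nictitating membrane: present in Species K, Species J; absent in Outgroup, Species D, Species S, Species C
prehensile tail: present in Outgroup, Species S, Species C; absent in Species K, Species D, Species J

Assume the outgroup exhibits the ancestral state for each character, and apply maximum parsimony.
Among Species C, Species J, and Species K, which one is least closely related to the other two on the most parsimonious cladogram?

Species C

Character polarity is set by the outgroup: the derived state is whichever differs from the outgroup's state, so for book lungs, dermal ossicles, prehensile tail the derived state is 'absent', and for the remaining characters it is 'present'.
book lungs: derived state 'absent' in Species K only — an autapomorphy, so it tells us nothing about relationships among taxa.
spiracle pair III lost (derived state 'present') is unique to Species S (autapomorphy; uninformative for grouping).
Only Species C, Species D, Species J, and Species K show the derived state 'present' for fused pelvic girdle, supporting them as a clade.
dermal ossicles (derived state 'absent') is shared by all ingroup taxa — unites the whole ingroup.
nictitating membrane: derived state 'present' in Species J and Species K only — synapomorphy for {Species J, Species K}.
Only Species D, Species J, and Species K show the derived state 'absent' for prehensile tail, supporting them as a clade.
Most parsimonious ingroup topology: (Species S,(((Species J,Species K),Species D),Species C)).
Species J and Species K share a more recent common ancestor with each other than either does with Species C, so Species C is the least closely related of the three.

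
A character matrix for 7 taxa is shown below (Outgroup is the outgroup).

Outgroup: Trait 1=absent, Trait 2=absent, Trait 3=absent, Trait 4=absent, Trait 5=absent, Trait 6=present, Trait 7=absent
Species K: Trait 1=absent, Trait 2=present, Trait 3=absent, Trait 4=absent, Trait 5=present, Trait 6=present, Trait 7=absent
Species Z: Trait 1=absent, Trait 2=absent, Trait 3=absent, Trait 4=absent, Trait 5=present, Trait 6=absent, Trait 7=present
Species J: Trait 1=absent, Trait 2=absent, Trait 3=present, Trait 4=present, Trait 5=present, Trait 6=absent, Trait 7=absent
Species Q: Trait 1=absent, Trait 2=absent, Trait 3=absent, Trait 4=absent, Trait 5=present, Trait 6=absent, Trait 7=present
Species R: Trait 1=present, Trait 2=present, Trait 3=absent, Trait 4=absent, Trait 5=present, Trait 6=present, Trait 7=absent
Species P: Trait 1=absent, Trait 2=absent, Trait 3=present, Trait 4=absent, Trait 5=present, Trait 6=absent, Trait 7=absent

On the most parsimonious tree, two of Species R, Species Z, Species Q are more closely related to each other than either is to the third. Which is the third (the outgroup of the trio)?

Character polarity is set by the outgroup: the derived state is whichever differs from the outgroup's state, so for Trait 6 the derived state is 'absent', and for the remaining characters it is 'present'.
Trait 1 (derived state 'present') is unique to Species R (autapomorphy; uninformative for grouping).
Only Species K and Species R show the derived state 'present' for Trait 2, supporting them as a clade.
Only Species J and Species P show the derived state 'present' for Trait 3, supporting them as a clade.
Trait 4 (derived state 'present') is unique to Species J (autapomorphy; uninformative for grouping).
Trait 5 (derived state 'present') is shared by all ingroup taxa — unites the whole ingroup.
Only Species J, Species P, Species Q, and Species Z show the derived state 'absent' for Trait 6, supporting them as a clade.
Trait 7: derived state 'present' in Species Q and Species Z only — synapomorphy for {Species Q, Species Z}.
Most parsimonious ingroup topology: ((Species K,Species R),((Species Z,Species Q),(Species J,Species P))).
Species Q and Species Z share a more recent common ancestor with each other than either does with Species R, so Species R is the least closely related of the three.

Species R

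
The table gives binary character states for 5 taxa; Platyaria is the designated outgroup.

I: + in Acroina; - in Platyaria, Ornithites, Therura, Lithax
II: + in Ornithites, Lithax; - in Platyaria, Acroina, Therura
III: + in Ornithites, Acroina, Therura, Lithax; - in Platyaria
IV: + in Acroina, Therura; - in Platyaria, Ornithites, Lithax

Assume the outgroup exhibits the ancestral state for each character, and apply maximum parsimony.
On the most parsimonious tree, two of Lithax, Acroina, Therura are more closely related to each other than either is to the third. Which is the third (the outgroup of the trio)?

Lithax

The outgroup has state '-' for every character, so '+' is the derived state throughout.
I (derived state '+') is unique to Acroina (autapomorphy; uninformative for grouping).
Only Lithax and Ornithites show the derived state '+' for II, supporting them as a clade.
All ingroup taxa share the derived state '+' for III; it defines the ingroup but does not resolve relationships within it.
IV: derived state '+' in Acroina and Therura only — synapomorphy for {Acroina, Therura}.
Most parsimonious ingroup topology: ((Ornithites,Lithax),(Acroina,Therura)).
Therura and Acroina share a more recent common ancestor with each other than either does with Lithax, so Lithax is the least closely related of the three.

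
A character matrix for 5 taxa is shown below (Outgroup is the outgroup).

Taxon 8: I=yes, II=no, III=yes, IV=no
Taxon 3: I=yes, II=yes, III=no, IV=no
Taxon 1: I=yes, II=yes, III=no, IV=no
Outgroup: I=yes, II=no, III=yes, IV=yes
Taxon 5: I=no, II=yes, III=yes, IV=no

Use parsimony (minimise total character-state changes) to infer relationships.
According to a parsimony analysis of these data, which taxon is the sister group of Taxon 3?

Character polarity is set by the outgroup: the derived state is whichever differs from the outgroup's state, so for I, III, IV the derived state is 'no', and for the remaining characters it is 'yes'.
I: derived state 'no' in Taxon 5 only — an autapomorphy, so it tells us nothing about relationships among taxa.
Only Taxon 1, Taxon 3, and Taxon 5 show the derived state 'yes' for II, supporting them as a clade.
III: derived state 'no' in Taxon 1 and Taxon 3 only — synapomorphy for {Taxon 1, Taxon 3}.
All ingroup taxa share the derived state 'no' for IV; it defines the ingroup but does not resolve relationships within it.
Most parsimonious ingroup topology: (((Taxon 3,Taxon 1),Taxon 5),Taxon 8).
Taxon 3 and Taxon 1 form a cherry on this tree, so they are sister taxa.

Taxon 1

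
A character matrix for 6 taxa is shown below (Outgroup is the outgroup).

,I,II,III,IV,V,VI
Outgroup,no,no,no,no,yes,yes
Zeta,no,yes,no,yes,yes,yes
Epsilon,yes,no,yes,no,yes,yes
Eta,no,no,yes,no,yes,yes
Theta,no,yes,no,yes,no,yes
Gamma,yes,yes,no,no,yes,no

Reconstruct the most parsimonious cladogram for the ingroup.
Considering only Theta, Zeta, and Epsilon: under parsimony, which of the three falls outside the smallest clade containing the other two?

Epsilon

Character polarity is set by the outgroup: the derived state is whichever differs from the outgroup's state, so for V, VI the derived state is 'no', and for the remaining characters it is 'yes'.
I (state 'yes') occurs in Epsilon and Gamma but conflicts with the nesting implied by the other characters — most parsimoniously interpreted as homoplasy.
Only Gamma, Theta, and Zeta show the derived state 'yes' for II, supporting them as a clade.
III (derived state 'yes') is shared by Epsilon and Eta — a synapomorphy uniting that clade.
Only Theta and Zeta show the derived state 'yes' for IV, supporting them as a clade.
V (derived state 'no') is unique to Theta (autapomorphy; uninformative for grouping).
VI (derived state 'no') is unique to Gamma (autapomorphy; uninformative for grouping).
Most parsimonious ingroup topology: (((Zeta,Theta),Gamma),(Epsilon,Eta)).
Theta and Zeta share a more recent common ancestor with each other than either does with Epsilon, so Epsilon is the least closely related of the three.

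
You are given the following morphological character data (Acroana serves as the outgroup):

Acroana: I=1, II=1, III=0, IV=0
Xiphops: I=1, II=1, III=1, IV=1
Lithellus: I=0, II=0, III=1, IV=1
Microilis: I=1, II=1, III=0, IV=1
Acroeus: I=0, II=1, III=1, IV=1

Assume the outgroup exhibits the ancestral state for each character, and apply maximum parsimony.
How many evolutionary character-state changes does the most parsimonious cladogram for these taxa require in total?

Character polarity is set by the outgroup: the derived state is whichever differs from the outgroup's state, so for I, II the derived state is '0', and for the remaining characters it is '1'.
Only Acroeus and Lithellus show the derived state '0' for I, supporting them as a clade.
II (derived state '0') is unique to Lithellus (autapomorphy; uninformative for grouping).
Only Acroeus, Lithellus, and Xiphops show the derived state '1' for III, supporting them as a clade.
IV (derived state '1') is shared by all ingroup taxa — unites the whole ingroup.
Most parsimonious ingroup topology: ((Xiphops,(Lithellus,Acroeus)),Microilis).
Changes per character on this tree: I: 1; II: 1; III: 1; IV: 1.
Total = 4.

4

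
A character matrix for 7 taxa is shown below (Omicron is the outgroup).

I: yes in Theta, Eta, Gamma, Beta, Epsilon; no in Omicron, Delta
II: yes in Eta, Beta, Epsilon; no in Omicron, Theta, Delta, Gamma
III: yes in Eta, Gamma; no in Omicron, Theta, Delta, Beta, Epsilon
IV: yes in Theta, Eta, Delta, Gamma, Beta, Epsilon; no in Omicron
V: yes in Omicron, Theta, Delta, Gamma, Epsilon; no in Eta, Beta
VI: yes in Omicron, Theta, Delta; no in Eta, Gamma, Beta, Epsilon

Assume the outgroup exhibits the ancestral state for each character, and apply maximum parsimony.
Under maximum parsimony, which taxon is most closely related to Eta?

Character polarity is set by the outgroup: the derived state is whichever differs from the outgroup's state, so for V, VI the derived state is 'no', and for the remaining characters it is 'yes'.
Only Beta, Epsilon, Eta, Gamma, and Theta show the derived state 'yes' for I, supporting them as a clade.
II (derived state 'yes') is shared by Beta, Epsilon, and Eta — a synapomorphy uniting that clade.
III (state 'yes') occurs in Eta and Gamma but conflicts with the nesting implied by the other characters — most parsimoniously interpreted as homoplasy.
IV (derived state 'yes') is shared by all ingroup taxa — unites the whole ingroup.
Only Beta and Eta show the derived state 'no' for V, supporting them as a clade.
VI: derived state 'no' in Beta, Epsilon, Eta, and Gamma only — synapomorphy for {Beta, Epsilon, Eta, Gamma}.
Most parsimonious ingroup topology: ((Theta,(((Eta,Beta),Epsilon),Gamma)),Delta).
Eta and Beta form a cherry on this tree, so they are sister taxa.

Beta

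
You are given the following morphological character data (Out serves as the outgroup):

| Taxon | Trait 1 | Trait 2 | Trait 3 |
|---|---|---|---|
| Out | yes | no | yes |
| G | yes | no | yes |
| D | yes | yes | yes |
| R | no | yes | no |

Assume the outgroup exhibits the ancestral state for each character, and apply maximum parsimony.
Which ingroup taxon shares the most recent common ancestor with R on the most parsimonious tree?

Character polarity is set by the outgroup: the derived state is whichever differs from the outgroup's state, so for Trait 1, Trait 3 the derived state is 'no', and for the remaining characters it is 'yes'.
Trait 1 (derived state 'no') is unique to R (autapomorphy; uninformative for grouping).
Only D and R show the derived state 'yes' for Trait 2, supporting them as a clade.
Trait 3 (derived state 'no') is unique to R (autapomorphy; uninformative for grouping).
Most parsimonious ingroup topology: (G,(D,R)).
R and D form a cherry on this tree, so they are sister taxa.

D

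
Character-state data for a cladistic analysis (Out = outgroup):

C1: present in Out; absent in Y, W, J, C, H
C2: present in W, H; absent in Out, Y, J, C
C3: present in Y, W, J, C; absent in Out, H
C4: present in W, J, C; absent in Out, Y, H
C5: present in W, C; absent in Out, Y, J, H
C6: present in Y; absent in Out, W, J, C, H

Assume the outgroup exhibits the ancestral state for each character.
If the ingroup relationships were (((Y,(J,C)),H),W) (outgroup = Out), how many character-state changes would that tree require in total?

10

Map each character onto (((Y,(J,C)),H),W) (rooted by Out) and count the minimum state changes it requires (Fitch parsimony):
C1: 1; C2: 2; C3: 2; C4: 2; C5: 2; C6: 1.
Total tree length = 10.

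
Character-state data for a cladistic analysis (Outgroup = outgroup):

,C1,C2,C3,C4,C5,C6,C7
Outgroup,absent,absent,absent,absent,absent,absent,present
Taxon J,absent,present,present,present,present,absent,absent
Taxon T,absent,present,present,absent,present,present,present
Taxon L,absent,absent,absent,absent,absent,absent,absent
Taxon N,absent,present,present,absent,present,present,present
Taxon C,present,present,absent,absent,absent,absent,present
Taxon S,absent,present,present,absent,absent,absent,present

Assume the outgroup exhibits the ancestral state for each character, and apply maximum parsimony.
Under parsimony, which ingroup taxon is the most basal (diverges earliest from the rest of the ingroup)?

Character polarity is set by the outgroup: the derived state is whichever differs from the outgroup's state, so for C7 the derived state is 'absent', and for the remaining characters it is 'present'.
C1: derived state 'present' in Taxon C only — an autapomorphy, so it tells us nothing about relationships among taxa.
C2: derived state 'present' in Taxon C, Taxon J, Taxon N, Taxon S, and Taxon T only — synapomorphy for {Taxon C, Taxon J, Taxon N, Taxon S, Taxon T}.
Only Taxon J, Taxon N, Taxon S, and Taxon T show the derived state 'present' for C3, supporting them as a clade.
C4 (derived state 'present') is unique to Taxon J (autapomorphy; uninformative for grouping).
Only Taxon J, Taxon N, and Taxon T show the derived state 'present' for C5, supporting them as a clade.
C6 (derived state 'present') is shared by Taxon N and Taxon T — a synapomorphy uniting that clade.
C7 (state 'absent') occurs in Taxon J and Taxon L but conflicts with the nesting implied by the other characters — most parsimoniously interpreted as homoplasy.
Most parsimonious ingroup topology: ((((Taxon J,(Taxon T,Taxon N)),Taxon S),Taxon C),Taxon L).
Taxon L is sister to the clade containing all other ingroup taxa, so it is the earliest-diverging (most basal) ingroup lineage.

Taxon L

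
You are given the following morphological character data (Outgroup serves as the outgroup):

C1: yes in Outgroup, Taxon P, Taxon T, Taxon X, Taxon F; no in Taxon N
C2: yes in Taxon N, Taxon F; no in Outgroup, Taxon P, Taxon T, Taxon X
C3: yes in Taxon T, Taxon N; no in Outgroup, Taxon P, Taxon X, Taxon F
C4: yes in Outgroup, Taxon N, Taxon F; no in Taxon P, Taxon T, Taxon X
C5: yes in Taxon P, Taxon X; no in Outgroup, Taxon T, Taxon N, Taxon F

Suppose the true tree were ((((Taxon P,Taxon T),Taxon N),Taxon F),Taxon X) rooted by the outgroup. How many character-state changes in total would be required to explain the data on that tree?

9

Map each character onto ((((Taxon P,Taxon T),Taxon N),Taxon F),Taxon X) (rooted by Outgroup) and count the minimum state changes it requires (Fitch parsimony):
C1: 1; C2: 2; C3: 2; C4: 2; C5: 2.
Total tree length = 9.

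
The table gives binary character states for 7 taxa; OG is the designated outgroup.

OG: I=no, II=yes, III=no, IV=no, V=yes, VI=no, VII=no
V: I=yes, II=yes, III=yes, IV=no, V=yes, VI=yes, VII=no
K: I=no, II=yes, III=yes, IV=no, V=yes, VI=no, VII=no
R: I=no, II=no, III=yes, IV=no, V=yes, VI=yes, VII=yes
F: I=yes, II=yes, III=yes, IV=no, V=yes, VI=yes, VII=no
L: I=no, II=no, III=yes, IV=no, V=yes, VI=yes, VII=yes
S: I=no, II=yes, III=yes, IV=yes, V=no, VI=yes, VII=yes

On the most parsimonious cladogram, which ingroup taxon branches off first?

K

Character polarity is set by the outgroup: the derived state is whichever differs from the outgroup's state, so for II, V the derived state is 'no', and for the remaining characters it is 'yes'.
Only F and V show the derived state 'yes' for I, supporting them as a clade.
II (derived state 'no') is shared by L and R — a synapomorphy uniting that clade.
All ingroup taxa share the derived state 'yes' for III; it defines the ingroup but does not resolve relationships within it.
IV: derived state 'yes' in S only — an autapomorphy, so it tells us nothing about relationships among taxa.
V: derived state 'no' in S only — an autapomorphy, so it tells us nothing about relationships among taxa.
Only F, L, R, S, and V show the derived state 'yes' for VI, supporting them as a clade.
Only L, R, and S show the derived state 'yes' for VII, supporting them as a clade.
Most parsimonious ingroup topology: (((V,F),((R,L),S)),K).
K is sister to the clade containing all other ingroup taxa, so it is the earliest-diverging (most basal) ingroup lineage.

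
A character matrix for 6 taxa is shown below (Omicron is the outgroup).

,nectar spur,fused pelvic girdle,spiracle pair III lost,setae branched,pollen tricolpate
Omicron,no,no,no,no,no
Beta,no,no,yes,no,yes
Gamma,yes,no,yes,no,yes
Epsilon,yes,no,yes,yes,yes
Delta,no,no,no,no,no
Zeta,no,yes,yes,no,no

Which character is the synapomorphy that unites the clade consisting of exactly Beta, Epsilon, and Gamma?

pollen tricolpate

The outgroup has state 'no' for every character, so 'yes' is the derived state throughout.
Only Epsilon and Gamma show the derived state 'yes' for nectar spur, supporting them as a clade.
fused pelvic girdle (derived state 'yes') is unique to Zeta (autapomorphy; uninformative for grouping).
Only Beta, Epsilon, Gamma, and Zeta show the derived state 'yes' for spiracle pair III lost, supporting them as a clade.
setae branched: derived state 'yes' in Epsilon only — an autapomorphy, so it tells us nothing about relationships among taxa.
Only Beta, Epsilon, and Gamma show the derived state 'yes' for pollen tricolpate, supporting them as a clade.
Most parsimonious ingroup topology: (((Beta,(Gamma,Epsilon)),Zeta),Delta).
The clade {Beta, Epsilon, Gamma} is supported by pollen tricolpate: its derived state 'yes' occurs in exactly those taxa and in no other taxon (including the outgroup).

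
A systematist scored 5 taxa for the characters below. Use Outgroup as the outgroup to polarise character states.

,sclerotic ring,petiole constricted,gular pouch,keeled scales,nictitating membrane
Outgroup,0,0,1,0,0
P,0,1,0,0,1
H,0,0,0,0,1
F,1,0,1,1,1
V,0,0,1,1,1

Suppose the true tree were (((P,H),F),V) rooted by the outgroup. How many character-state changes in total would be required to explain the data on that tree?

Map each character onto (((P,H),F),V) (rooted by Outgroup) and count the minimum state changes it requires (Fitch parsimony):
sclerotic ring: 1; petiole constricted: 1; gular pouch: 1; keeled scales: 2; nictitating membrane: 1.
Total tree length = 6.

6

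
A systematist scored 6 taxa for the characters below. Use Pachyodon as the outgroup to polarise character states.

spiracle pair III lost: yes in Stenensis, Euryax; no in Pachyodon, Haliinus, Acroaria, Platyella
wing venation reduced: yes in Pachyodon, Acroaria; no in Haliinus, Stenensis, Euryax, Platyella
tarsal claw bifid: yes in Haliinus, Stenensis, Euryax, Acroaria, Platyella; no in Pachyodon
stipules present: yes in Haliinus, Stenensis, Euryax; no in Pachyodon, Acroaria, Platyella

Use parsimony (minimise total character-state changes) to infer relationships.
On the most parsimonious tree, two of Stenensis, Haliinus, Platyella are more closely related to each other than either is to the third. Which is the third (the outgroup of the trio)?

Platyella

Character polarity is set by the outgroup: the derived state is whichever differs from the outgroup's state, so for wing venation reduced the derived state is 'no', and for the remaining characters it is 'yes'.
spiracle pair III lost (derived state 'yes') is shared by Euryax and Stenensis — a synapomorphy uniting that clade.
wing venation reduced (derived state 'no') is shared by Euryax, Haliinus, Platyella, and Stenensis — a synapomorphy uniting that clade.
tarsal claw bifid (derived state 'yes') is shared by all ingroup taxa — unites the whole ingroup.
Only Euryax, Haliinus, and Stenensis show the derived state 'yes' for stipules present, supporting them as a clade.
Most parsimonious ingroup topology: (((Haliinus,(Stenensis,Euryax)),Platyella),Acroaria).
Stenensis and Haliinus share a more recent common ancestor with each other than either does with Platyella, so Platyella is the least closely related of the three.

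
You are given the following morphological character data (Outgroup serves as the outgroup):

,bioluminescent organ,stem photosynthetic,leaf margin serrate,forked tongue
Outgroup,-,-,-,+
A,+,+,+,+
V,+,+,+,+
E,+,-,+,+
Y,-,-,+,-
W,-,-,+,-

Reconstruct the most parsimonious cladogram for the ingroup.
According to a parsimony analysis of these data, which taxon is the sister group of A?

V

Character polarity is set by the outgroup: the derived state is whichever differs from the outgroup's state, so for forked tongue the derived state is '-', and for the remaining characters it is '+'.
bioluminescent organ: derived state '+' in A, E, and V only — synapomorphy for {A, E, V}.
Only A and V show the derived state '+' for stem photosynthetic, supporting them as a clade.
All ingroup taxa share the derived state '+' for leaf margin serrate; it defines the ingroup but does not resolve relationships within it.
forked tongue (derived state '-') is shared by W and Y — a synapomorphy uniting that clade.
Most parsimonious ingroup topology: (((A,V),E),(Y,W)).
A and V form a cherry on this tree, so they are sister taxa.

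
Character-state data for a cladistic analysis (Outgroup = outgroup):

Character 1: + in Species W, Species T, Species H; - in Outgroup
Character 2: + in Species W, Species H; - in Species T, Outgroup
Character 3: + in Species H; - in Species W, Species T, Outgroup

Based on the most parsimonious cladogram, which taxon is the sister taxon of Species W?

Species H

The outgroup has state '-' for every character, so '+' is the derived state throughout.
All ingroup taxa share the derived state '+' for Character 1; it defines the ingroup but does not resolve relationships within it.
Character 2 (derived state '+') is shared by Species H and Species W — a synapomorphy uniting that clade.
Character 3 (derived state '+') is unique to Species H (autapomorphy; uninformative for grouping).
Most parsimonious ingroup topology: ((Species W,Species H),Species T).
Species W and Species H form a cherry on this tree, so they are sister taxa.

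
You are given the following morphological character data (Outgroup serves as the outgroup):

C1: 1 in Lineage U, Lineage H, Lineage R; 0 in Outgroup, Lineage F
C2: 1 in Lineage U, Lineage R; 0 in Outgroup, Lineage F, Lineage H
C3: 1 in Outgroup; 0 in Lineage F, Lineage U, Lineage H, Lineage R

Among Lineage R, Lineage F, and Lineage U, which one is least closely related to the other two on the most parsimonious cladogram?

Character polarity is set by the outgroup: the derived state is whichever differs from the outgroup's state, so for C3 the derived state is '0', and for the remaining characters it is '1'.
C1 (derived state '1') is shared by Lineage H, Lineage R, and Lineage U — a synapomorphy uniting that clade.
Only Lineage R and Lineage U show the derived state '1' for C2, supporting them as a clade.
C3 (derived state '0') is shared by all ingroup taxa — unites the whole ingroup.
Most parsimonious ingroup topology: (Lineage F,((Lineage U,Lineage R),Lineage H)).
Lineage U and Lineage R share a more recent common ancestor with each other than either does with Lineage F, so Lineage F is the least closely related of the three.

Lineage F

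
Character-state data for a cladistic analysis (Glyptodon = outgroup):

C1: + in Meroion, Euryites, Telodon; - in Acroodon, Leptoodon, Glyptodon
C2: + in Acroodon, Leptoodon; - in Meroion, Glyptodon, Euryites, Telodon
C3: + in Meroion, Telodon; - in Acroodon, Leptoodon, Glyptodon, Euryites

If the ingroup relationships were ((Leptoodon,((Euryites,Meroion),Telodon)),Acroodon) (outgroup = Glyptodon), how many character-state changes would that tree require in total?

Map each character onto ((Leptoodon,((Euryites,Meroion),Telodon)),Acroodon) (rooted by Glyptodon) and count the minimum state changes it requires (Fitch parsimony):
C1: 1; C2: 2; C3: 2.
Total tree length = 5.

5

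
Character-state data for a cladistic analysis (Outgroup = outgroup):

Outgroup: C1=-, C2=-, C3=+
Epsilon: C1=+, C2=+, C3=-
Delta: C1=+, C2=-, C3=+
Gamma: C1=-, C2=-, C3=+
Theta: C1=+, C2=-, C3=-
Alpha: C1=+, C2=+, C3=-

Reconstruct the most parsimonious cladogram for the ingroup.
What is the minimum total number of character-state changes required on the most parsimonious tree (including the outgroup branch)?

3

Character polarity is set by the outgroup: the derived state is whichever differs from the outgroup's state, so for C3 the derived state is '-', and for the remaining characters it is '+'.
C1 (derived state '+') is shared by Alpha, Delta, Epsilon, and Theta — a synapomorphy uniting that clade.
C2: derived state '+' in Alpha and Epsilon only — synapomorphy for {Alpha, Epsilon}.
C3 (derived state '-') is shared by Alpha, Epsilon, and Theta — a synapomorphy uniting that clade.
Most parsimonious ingroup topology: ((((Epsilon,Alpha),Theta),Delta),Gamma).
Changes per character on this tree: C1: 1; C2: 1; C3: 1.
Total = 3.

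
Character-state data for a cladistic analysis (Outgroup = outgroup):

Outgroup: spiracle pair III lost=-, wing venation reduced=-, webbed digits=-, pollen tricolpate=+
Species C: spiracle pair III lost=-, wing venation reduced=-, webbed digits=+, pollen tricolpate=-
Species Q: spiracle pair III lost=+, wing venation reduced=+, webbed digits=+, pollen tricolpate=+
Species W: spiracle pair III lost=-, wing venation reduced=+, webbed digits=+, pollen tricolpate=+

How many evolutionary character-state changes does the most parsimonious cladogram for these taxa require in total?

Character polarity is set by the outgroup: the derived state is whichever differs from the outgroup's state, so for pollen tricolpate the derived state is '-', and for the remaining characters it is '+'.
spiracle pair III lost (derived state '+') is unique to Species Q (autapomorphy; uninformative for grouping).
wing venation reduced: derived state '+' in Species Q and Species W only — synapomorphy for {Species Q, Species W}.
All ingroup taxa share the derived state '+' for webbed digits; it defines the ingroup but does not resolve relationships within it.
pollen tricolpate (derived state '-') is unique to Species C (autapomorphy; uninformative for grouping).
Most parsimonious ingroup topology: (Species C,(Species Q,Species W)).
Changes per character on this tree: spiracle pair III lost: 1; wing venation reduced: 1; webbed digits: 1; pollen tricolpate: 1.
Total = 4.

4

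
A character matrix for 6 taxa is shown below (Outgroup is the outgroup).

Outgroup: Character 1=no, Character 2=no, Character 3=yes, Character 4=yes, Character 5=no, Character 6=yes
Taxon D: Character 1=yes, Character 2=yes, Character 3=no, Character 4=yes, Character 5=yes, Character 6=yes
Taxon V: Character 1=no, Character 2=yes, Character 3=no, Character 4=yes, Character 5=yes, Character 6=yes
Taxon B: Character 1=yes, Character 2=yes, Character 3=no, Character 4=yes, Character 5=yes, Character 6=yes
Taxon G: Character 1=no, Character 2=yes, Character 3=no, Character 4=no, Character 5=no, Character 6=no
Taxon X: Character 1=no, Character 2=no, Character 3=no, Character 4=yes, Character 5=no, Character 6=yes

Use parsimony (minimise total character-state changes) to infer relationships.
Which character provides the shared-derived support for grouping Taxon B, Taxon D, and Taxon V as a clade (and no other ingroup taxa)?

Character 5

Character polarity is set by the outgroup: the derived state is whichever differs from the outgroup's state, so for Character 3, Character 4, Character 6 the derived state is 'no', and for the remaining characters it is 'yes'.
Only Taxon B and Taxon D show the derived state 'yes' for Character 1, supporting them as a clade.
Only Taxon B, Taxon D, Taxon G, and Taxon V show the derived state 'yes' for Character 2, supporting them as a clade.
Character 3 (derived state 'no') is shared by all ingroup taxa — unites the whole ingroup.
Character 4 (derived state 'no') is unique to Taxon G (autapomorphy; uninformative for grouping).
Character 5 (derived state 'yes') is shared by Taxon B, Taxon D, and Taxon V — a synapomorphy uniting that clade.
Character 6: derived state 'no' in Taxon G only — an autapomorphy, so it tells us nothing about relationships among taxa.
Most parsimonious ingroup topology: ((((Taxon D,Taxon B),Taxon V),Taxon G),Taxon X).
The clade {Taxon B, Taxon D, Taxon V} is supported by Character 5: its derived state 'yes' occurs in exactly those taxa and in no other taxon (including the outgroup).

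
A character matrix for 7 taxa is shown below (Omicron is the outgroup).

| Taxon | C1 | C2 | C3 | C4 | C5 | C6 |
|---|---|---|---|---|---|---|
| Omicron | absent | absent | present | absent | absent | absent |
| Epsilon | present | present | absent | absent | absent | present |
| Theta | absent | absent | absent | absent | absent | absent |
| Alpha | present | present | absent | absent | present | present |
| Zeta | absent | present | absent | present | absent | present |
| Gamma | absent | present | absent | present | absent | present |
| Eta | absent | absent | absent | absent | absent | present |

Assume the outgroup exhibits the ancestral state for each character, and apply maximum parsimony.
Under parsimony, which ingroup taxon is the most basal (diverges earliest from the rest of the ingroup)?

Theta

Character polarity is set by the outgroup: the derived state is whichever differs from the outgroup's state, so for C3 the derived state is 'absent', and for the remaining characters it is 'present'.
C1: derived state 'present' in Alpha and Epsilon only — synapomorphy for {Alpha, Epsilon}.
Only Alpha, Epsilon, Gamma, and Zeta show the derived state 'present' for C2, supporting them as a clade.
All ingroup taxa share the derived state 'absent' for C3; it defines the ingroup but does not resolve relationships within it.
Only Gamma and Zeta show the derived state 'present' for C4, supporting them as a clade.
C5 (derived state 'present') is unique to Alpha (autapomorphy; uninformative for grouping).
Only Alpha, Epsilon, Eta, Gamma, and Zeta show the derived state 'present' for C6, supporting them as a clade.
Most parsimonious ingroup topology: ((((Epsilon,Alpha),(Zeta,Gamma)),Eta),Theta).
Theta is sister to the clade containing all other ingroup taxa, so it is the earliest-diverging (most basal) ingroup lineage.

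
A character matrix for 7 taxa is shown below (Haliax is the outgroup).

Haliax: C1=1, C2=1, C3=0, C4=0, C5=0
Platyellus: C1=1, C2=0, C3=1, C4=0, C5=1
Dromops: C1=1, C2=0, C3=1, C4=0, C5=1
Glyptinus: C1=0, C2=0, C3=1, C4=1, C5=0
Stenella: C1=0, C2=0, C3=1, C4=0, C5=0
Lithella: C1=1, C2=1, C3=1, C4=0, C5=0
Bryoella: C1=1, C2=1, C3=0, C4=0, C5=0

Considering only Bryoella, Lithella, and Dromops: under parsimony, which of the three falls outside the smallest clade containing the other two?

Bryoella

Character polarity is set by the outgroup: the derived state is whichever differs from the outgroup's state, so for C1, C2 the derived state is '0', and for the remaining characters it is '1'.
C1: derived state '0' in Glyptinus and Stenella only — synapomorphy for {Glyptinus, Stenella}.
C2 (derived state '0') is shared by Dromops, Glyptinus, Platyellus, and Stenella — a synapomorphy uniting that clade.
C3 (derived state '1') is shared by Dromops, Glyptinus, Lithella, Platyellus, and Stenella — a synapomorphy uniting that clade.
C4: derived state '1' in Glyptinus only — an autapomorphy, so it tells us nothing about relationships among taxa.
Only Dromops and Platyellus show the derived state '1' for C5, supporting them as a clade.
Most parsimonious ingroup topology: ((((Platyellus,Dromops),(Glyptinus,Stenella)),Lithella),Bryoella).
Lithella and Dromops share a more recent common ancestor with each other than either does with Bryoella, so Bryoella is the least closely related of the three.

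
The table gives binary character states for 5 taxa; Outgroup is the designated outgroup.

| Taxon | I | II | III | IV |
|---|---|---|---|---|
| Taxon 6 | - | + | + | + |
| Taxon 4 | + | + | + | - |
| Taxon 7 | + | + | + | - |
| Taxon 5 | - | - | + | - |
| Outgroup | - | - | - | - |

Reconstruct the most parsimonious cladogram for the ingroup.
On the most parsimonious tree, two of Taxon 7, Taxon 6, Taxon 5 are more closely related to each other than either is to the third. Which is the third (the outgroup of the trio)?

The outgroup has state '-' for every character, so '+' is the derived state throughout.
Only Taxon 4 and Taxon 7 show the derived state '+' for I, supporting them as a clade.
Only Taxon 4, Taxon 6, and Taxon 7 show the derived state '+' for II, supporting them as a clade.
III (derived state '+') is shared by all ingroup taxa — unites the whole ingroup.
IV (derived state '+') is unique to Taxon 6 (autapomorphy; uninformative for grouping).
Most parsimonious ingroup topology: ((Taxon 6,(Taxon 7,Taxon 4)),Taxon 5).
Taxon 6 and Taxon 7 share a more recent common ancestor with each other than either does with Taxon 5, so Taxon 5 is the least closely related of the three.

Taxon 5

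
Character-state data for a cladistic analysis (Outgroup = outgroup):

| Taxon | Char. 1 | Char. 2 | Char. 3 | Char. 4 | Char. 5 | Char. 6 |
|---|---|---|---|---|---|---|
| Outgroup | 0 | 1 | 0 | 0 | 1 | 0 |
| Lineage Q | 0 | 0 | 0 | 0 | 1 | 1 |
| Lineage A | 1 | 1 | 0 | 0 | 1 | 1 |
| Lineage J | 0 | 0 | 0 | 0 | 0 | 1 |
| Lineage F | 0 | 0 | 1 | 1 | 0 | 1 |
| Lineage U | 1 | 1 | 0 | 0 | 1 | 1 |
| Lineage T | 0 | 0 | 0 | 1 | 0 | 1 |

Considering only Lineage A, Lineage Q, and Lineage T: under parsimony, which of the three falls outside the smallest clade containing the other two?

Lineage A

Character polarity is set by the outgroup: the derived state is whichever differs from the outgroup's state, so for Char. 2, Char. 5 the derived state is '0', and for the remaining characters it is '1'.
Char. 1: derived state '1' in Lineage A and Lineage U only — synapomorphy for {Lineage A, Lineage U}.
Char. 2: derived state '0' in Lineage F, Lineage J, Lineage Q, and Lineage T only — synapomorphy for {Lineage F, Lineage J, Lineage Q, Lineage T}.
Char. 3: derived state '1' in Lineage F only — an autapomorphy, so it tells us nothing about relationships among taxa.
Only Lineage F and Lineage T show the derived state '1' for Char. 4, supporting them as a clade.
Char. 5: derived state '0' in Lineage F, Lineage J, and Lineage T only — synapomorphy for {Lineage F, Lineage J, Lineage T}.
Char. 6 (derived state '1') is shared by all ingroup taxa — unites the whole ingroup.
Most parsimonious ingroup topology: ((Lineage Q,(Lineage J,(Lineage F,Lineage T))),(Lineage A,Lineage U)).
Lineage T and Lineage Q share a more recent common ancestor with each other than either does with Lineage A, so Lineage A is the least closely related of the three.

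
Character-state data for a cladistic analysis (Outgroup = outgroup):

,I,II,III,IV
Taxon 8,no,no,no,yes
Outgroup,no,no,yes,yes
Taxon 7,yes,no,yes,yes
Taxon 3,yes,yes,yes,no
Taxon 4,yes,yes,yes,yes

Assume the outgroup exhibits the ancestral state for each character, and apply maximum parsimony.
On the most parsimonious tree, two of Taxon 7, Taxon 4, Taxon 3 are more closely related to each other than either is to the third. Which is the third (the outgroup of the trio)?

Character polarity is set by the outgroup: the derived state is whichever differs from the outgroup's state, so for III, IV the derived state is 'no', and for the remaining characters it is 'yes'.
Only Taxon 3, Taxon 4, and Taxon 7 show the derived state 'yes' for I, supporting them as a clade.
Only Taxon 3 and Taxon 4 show the derived state 'yes' for II, supporting them as a clade.
III: derived state 'no' in Taxon 8 only — an autapomorphy, so it tells us nothing about relationships among taxa.
IV: derived state 'no' in Taxon 3 only — an autapomorphy, so it tells us nothing about relationships among taxa.
Most parsimonious ingroup topology: (((Taxon 3,Taxon 4),Taxon 7),Taxon 8).
Taxon 3 and Taxon 4 share a more recent common ancestor with each other than either does with Taxon 7, so Taxon 7 is the least closely related of the three.

Taxon 7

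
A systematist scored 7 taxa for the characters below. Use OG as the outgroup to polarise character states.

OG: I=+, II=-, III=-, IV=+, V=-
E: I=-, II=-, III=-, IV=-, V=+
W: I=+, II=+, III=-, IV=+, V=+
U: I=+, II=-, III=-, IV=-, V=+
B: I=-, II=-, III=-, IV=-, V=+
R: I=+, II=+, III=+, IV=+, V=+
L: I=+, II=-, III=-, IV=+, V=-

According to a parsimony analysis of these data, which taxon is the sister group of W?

Character polarity is set by the outgroup: the derived state is whichever differs from the outgroup's state, so for I, IV the derived state is '-', and for the remaining characters it is '+'.
Only B and E show the derived state '-' for I, supporting them as a clade.
Only R and W show the derived state '+' for II, supporting them as a clade.
III (derived state '+') is unique to R (autapomorphy; uninformative for grouping).
IV (derived state '-') is shared by B, E, and U — a synapomorphy uniting that clade.
V: derived state '+' in B, E, R, U, and W only — synapomorphy for {B, E, R, U, W}.
Most parsimonious ingroup topology: ((((E,B),U),(W,R)),L).
W and R form a cherry on this tree, so they are sister taxa.

R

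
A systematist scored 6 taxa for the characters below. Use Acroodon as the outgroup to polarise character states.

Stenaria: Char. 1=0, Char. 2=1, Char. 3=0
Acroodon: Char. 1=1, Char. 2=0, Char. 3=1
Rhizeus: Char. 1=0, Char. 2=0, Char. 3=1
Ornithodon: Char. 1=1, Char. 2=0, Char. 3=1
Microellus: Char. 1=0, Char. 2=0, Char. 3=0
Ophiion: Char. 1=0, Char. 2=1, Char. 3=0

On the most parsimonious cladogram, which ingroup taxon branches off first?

Character polarity is set by the outgroup: the derived state is whichever differs from the outgroup's state, so for Char. 1, Char. 3 the derived state is '0', and for the remaining characters it is '1'.
Char. 1 (derived state '0') is shared by Microellus, Ophiion, Rhizeus, and Stenaria — a synapomorphy uniting that clade.
Char. 2: derived state '1' in Ophiion and Stenaria only — synapomorphy for {Ophiion, Stenaria}.
Char. 3 (derived state '0') is shared by Microellus, Ophiion, and Stenaria — a synapomorphy uniting that clade.
Most parsimonious ingroup topology: ((((Stenaria,Ophiion),Microellus),Rhizeus),Ornithodon).
Ornithodon is sister to the clade containing all other ingroup taxa, so it is the earliest-diverging (most basal) ingroup lineage.

Ornithodon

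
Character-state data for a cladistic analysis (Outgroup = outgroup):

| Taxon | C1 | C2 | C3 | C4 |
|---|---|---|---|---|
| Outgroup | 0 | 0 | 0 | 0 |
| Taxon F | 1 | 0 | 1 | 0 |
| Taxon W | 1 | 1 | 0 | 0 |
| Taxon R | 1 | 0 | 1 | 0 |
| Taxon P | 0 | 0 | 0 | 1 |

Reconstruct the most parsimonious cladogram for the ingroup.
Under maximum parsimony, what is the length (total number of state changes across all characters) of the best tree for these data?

4

The outgroup has state '0' for every character, so '1' is the derived state throughout.
C1 (derived state '1') is shared by Taxon F, Taxon R, and Taxon W — a synapomorphy uniting that clade.
C2: derived state '1' in Taxon W only — an autapomorphy, so it tells us nothing about relationships among taxa.
C3 (derived state '1') is shared by Taxon F and Taxon R — a synapomorphy uniting that clade.
C4 (derived state '1') is unique to Taxon P (autapomorphy; uninformative for grouping).
Most parsimonious ingroup topology: (((Taxon F,Taxon R),Taxon W),Taxon P).
Changes per character on this tree: C1: 1; C2: 1; C3: 1; C4: 1.
Total = 4.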